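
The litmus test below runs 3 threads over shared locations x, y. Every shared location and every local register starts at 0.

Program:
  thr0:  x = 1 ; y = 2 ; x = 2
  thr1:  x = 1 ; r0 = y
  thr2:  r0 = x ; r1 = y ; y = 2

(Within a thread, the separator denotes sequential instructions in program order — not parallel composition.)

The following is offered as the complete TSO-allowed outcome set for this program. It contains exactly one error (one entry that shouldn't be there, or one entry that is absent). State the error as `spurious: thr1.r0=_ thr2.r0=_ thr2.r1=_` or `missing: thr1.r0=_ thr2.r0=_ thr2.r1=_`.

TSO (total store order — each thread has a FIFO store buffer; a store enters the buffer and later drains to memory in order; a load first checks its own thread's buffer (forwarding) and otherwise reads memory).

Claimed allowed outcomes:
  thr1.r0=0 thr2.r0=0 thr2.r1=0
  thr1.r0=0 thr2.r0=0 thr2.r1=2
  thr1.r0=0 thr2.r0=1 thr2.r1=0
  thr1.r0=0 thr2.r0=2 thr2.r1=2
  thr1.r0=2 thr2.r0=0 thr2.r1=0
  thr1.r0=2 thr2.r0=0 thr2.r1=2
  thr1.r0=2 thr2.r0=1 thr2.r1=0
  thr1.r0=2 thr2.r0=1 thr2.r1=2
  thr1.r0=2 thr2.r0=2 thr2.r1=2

outcome vector order: (thr1.r0,thr2.r0,thr2.r1)
TSO: 10 outcomes — {000, 002, 010, 012, 022, 200, 202, 210, 212, 222}
TSO∖claimed = {012}

missing: thr1.r0=0 thr2.r0=1 thr2.r1=2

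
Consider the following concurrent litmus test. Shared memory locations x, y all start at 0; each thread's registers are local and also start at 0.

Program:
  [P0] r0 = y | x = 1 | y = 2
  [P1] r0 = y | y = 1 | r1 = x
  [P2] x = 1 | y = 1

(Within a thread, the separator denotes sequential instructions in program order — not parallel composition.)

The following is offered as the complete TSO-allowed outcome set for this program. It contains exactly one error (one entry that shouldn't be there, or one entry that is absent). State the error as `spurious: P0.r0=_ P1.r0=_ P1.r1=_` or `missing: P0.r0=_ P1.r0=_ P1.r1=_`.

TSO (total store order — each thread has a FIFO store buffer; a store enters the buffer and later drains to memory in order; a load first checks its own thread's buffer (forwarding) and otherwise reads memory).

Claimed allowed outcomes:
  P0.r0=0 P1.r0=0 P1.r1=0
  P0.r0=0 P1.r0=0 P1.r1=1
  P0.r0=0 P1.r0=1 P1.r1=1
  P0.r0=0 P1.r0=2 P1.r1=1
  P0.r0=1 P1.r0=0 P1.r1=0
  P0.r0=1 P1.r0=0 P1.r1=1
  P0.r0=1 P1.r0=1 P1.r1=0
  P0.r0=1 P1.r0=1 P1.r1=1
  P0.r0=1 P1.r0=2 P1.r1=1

spurious: P0.r0=1 P1.r0=1 P1.r1=0

outcome vector order: (P0.r0,P1.r0,P1.r1)
[TSO] allowed = {0/0/0 0/0/1 0/1/1 0/2/1 1/0/0 1/0/1 1/1/1 1/2/1}
claimed∖TSO = {1/1/0}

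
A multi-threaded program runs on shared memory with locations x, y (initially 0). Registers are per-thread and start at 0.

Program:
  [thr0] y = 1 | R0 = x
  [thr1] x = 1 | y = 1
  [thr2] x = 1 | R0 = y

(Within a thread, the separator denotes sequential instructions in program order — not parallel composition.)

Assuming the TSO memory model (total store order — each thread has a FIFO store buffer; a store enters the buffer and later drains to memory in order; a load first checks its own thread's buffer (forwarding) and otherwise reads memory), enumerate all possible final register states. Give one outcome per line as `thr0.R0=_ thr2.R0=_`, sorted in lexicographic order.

outcome vector order: (thr0.R0,thr2.R0)
|TSO outcomes| = 4

thr0.R0=0 thr2.R0=0
thr0.R0=0 thr2.R0=1
thr0.R0=1 thr2.R0=0
thr0.R0=1 thr2.R0=1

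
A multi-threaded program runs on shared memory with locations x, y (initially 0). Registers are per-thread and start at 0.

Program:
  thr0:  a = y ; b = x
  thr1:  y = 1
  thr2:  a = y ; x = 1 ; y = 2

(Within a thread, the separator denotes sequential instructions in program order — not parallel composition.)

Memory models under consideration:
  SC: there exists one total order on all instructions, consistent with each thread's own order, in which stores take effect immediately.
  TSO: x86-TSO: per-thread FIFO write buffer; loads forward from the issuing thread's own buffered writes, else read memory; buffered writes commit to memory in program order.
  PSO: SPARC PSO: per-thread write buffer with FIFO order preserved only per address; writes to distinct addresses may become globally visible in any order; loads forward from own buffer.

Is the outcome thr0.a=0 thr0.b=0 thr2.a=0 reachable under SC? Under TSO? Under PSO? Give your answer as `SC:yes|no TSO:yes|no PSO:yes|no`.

outcome vector order: (thr0.a,thr0.b,thr2.a)
under SC → 0/0/0, 0/0/1, 0/1/0, 0/1/1, 1/0/0, 1/0/1, 1/1/0, 1/1/1, 2/1/0, 2/1/1
under TSO → 0/0/0, 0/0/1, 0/1/0, 0/1/1, 1/0/0, 1/0/1, 1/1/0, 1/1/1, 2/1/0, 2/1/1
under PSO → 0/0/0, 0/0/1, 0/1/0, 0/1/1, 1/0/0, 1/0/1, 1/1/0, 1/1/1, 2/0/0, 2/0/1, 2/1/0, 2/1/1
target 0/0/0 ∈ {SC,TSO,PSO}

SC:yes TSO:yes PSO:yes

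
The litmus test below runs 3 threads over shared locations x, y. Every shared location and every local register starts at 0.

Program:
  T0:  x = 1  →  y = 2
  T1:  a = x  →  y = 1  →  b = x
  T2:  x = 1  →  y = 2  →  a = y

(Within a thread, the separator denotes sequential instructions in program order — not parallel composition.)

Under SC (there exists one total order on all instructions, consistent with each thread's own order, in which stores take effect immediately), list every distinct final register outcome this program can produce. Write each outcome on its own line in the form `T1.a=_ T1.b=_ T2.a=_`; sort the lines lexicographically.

outcome vector order: (T1.a,T1.b,T2.a)
|SC outcomes| = 5

T1.a=0 T1.b=0 T2.a=2
T1.a=0 T1.b=1 T2.a=1
T1.a=0 T1.b=1 T2.a=2
T1.a=1 T1.b=1 T2.a=1
T1.a=1 T1.b=1 T2.a=2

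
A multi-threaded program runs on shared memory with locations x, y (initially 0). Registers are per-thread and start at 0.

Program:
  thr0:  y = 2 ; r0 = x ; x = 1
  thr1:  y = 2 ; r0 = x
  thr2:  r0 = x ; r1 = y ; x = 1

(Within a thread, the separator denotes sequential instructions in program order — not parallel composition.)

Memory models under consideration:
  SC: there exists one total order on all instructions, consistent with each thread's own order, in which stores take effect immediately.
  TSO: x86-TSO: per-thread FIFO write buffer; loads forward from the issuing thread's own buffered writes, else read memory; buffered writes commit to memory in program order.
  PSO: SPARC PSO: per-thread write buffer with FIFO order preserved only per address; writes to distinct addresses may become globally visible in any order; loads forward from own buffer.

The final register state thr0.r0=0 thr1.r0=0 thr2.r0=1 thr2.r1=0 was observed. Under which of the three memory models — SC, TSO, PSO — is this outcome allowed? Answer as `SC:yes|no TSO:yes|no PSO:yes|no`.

SC:no TSO:no PSO:yes

outcome vector order: (thr0.r0,thr1.r0,thr2.r0,thr2.r1)
under SC → 0/0/0/0, 0/0/0/2, 0/0/1/2, 0/1/0/0, 0/1/0/2, 0/1/1/2, 1/0/0/0, 1/0/0/2, 1/1/0/0, 1/1/0/2
under TSO → 0/0/0/0, 0/0/0/2, 0/0/1/2, 0/1/0/0, 0/1/0/2, 0/1/1/2, 1/0/0/0, 1/0/0/2, 1/1/0/0, 1/1/0/2
under PSO → 0/0/0/0, 0/0/0/2, 0/0/1/0, 0/0/1/2, 0/1/0/0, 0/1/0/2, 0/1/1/0, 0/1/1/2, 1/0/0/0, 1/0/0/2, 1/1/0/0, 1/1/0/2
target 0/0/1/0 ∈ {PSO}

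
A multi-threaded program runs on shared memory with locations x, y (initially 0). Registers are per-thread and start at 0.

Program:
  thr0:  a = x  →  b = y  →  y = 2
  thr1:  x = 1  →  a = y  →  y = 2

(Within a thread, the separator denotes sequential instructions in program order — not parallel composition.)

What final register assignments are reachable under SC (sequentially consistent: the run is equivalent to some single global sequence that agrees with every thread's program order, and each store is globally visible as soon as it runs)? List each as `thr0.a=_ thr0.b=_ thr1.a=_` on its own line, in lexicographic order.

outcome vector order: (thr0.a,thr0.b,thr1.a)
|SC outcomes| = 6

thr0.a=0 thr0.b=0 thr1.a=0
thr0.a=0 thr0.b=0 thr1.a=2
thr0.a=0 thr0.b=2 thr1.a=0
thr0.a=1 thr0.b=0 thr1.a=0
thr0.a=1 thr0.b=0 thr1.a=2
thr0.a=1 thr0.b=2 thr1.a=0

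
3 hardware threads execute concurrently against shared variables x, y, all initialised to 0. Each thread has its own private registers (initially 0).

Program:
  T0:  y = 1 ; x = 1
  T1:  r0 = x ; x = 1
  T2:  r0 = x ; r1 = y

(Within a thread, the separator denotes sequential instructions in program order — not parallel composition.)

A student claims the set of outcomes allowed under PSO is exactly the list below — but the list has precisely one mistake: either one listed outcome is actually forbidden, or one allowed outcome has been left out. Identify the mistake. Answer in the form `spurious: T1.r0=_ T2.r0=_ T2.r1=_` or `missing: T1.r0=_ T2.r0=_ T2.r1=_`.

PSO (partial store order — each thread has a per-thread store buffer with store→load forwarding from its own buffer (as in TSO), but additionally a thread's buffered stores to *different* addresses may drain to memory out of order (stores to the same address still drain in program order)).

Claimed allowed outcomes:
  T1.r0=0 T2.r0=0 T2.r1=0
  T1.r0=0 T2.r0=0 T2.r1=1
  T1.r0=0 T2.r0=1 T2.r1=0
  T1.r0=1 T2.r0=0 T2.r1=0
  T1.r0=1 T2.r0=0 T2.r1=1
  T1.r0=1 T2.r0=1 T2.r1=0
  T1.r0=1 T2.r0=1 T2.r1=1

outcome vector order: (T1.r0,T2.r0,T2.r1)
PSO: 8 outcomes — {000; 001; 010; 011; 100; 101; 110; 111}
PSO∖claimed = {011}

missing: T1.r0=0 T2.r0=1 T2.r1=1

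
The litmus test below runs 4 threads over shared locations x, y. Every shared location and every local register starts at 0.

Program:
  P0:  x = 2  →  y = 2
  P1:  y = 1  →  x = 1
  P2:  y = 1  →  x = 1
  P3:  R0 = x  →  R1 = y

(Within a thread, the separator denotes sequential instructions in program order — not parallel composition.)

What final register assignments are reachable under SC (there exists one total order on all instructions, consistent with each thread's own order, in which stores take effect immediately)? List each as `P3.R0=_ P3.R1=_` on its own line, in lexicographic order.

P3.R0=0 P3.R1=0
P3.R0=0 P3.R1=1
P3.R0=0 P3.R1=2
P3.R0=1 P3.R1=1
P3.R0=1 P3.R1=2
P3.R0=2 P3.R1=0
P3.R0=2 P3.R1=1
P3.R0=2 P3.R1=2

outcome vector order: (P3.R0,P3.R1)
|SC outcomes| = 8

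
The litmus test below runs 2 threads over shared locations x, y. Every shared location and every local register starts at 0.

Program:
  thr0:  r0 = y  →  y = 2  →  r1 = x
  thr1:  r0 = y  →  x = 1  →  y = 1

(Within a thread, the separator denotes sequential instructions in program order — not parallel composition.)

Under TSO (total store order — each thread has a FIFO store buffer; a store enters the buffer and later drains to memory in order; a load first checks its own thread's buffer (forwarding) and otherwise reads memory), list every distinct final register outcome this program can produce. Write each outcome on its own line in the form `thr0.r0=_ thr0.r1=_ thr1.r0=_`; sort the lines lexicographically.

outcome vector order: (thr0.r0,thr0.r1,thr1.r0)
|TSO outcomes| = 5

thr0.r0=0 thr0.r1=0 thr1.r0=0
thr0.r0=0 thr0.r1=0 thr1.r0=2
thr0.r0=0 thr0.r1=1 thr1.r0=0
thr0.r0=0 thr0.r1=1 thr1.r0=2
thr0.r0=1 thr0.r1=1 thr1.r0=0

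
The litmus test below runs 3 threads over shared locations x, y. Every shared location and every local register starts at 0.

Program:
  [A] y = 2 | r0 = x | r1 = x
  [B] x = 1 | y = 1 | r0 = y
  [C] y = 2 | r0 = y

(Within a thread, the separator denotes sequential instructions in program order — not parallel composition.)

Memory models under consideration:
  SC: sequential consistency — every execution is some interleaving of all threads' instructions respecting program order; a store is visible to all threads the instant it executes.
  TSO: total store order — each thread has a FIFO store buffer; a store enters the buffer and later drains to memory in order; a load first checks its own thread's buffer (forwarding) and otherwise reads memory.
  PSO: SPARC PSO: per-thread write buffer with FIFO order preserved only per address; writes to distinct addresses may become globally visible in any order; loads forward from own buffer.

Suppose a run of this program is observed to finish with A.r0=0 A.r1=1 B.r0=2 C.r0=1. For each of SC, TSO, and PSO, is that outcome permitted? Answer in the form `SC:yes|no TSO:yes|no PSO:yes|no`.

SC:no TSO:yes PSO:yes

outcome vector order: (A.r0,A.r1,B.r0,C.r0)
SC: 10 outcomes — {<0 0 1 1>, <0 0 1 2>, <0 0 2 2>, <0 1 1 1>, <0 1 1 2>, <0 1 2 2>, <1 1 1 1>, <1 1 1 2>, <1 1 2 1>, <1 1 2 2>}
TSO: 12 outcomes — {<0 0 1 1>, <0 0 1 2>, <0 0 2 1>, <0 0 2 2>, <0 1 1 1>, <0 1 1 2>, <0 1 2 1>, <0 1 2 2>, <1 1 1 1>, <1 1 1 2>, <1 1 2 1>, <1 1 2 2>}
PSO: 12 outcomes — {<0 0 1 1>, <0 0 1 2>, <0 0 2 1>, <0 0 2 2>, <0 1 1 1>, <0 1 1 2>, <0 1 2 1>, <0 1 2 2>, <1 1 1 1>, <1 1 1 2>, <1 1 2 1>, <1 1 2 2>}
target <0 1 2 1> ∈ {TSO,PSO}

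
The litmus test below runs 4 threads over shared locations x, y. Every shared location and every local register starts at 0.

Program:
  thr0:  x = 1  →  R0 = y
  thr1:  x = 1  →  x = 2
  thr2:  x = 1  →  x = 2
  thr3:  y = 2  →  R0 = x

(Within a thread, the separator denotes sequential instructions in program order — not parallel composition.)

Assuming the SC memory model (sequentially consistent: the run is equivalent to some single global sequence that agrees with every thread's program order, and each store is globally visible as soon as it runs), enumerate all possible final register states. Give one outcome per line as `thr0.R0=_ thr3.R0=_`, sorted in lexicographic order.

thr0.R0=0 thr3.R0=1
thr0.R0=0 thr3.R0=2
thr0.R0=2 thr3.R0=0
thr0.R0=2 thr3.R0=1
thr0.R0=2 thr3.R0=2

outcome vector order: (thr0.R0,thr3.R0)
|SC outcomes| = 5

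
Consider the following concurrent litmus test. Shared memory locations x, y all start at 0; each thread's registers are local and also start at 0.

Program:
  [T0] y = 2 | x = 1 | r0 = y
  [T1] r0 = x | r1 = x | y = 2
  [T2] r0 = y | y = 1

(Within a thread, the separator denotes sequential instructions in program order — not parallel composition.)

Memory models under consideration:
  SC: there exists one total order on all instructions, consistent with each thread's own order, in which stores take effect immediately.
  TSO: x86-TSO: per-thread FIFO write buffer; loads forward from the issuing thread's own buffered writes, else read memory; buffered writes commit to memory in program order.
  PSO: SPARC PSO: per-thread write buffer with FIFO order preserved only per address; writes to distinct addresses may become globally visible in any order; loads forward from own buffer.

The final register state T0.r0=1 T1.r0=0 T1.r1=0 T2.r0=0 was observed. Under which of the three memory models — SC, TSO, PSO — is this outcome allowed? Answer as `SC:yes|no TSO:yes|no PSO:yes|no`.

outcome vector order: (T0.r0,T1.r0,T1.r1,T2.r0)
[SC] allowed = {1/0/0/0, 1/0/0/2, 1/0/1/0, 1/0/1/2, 1/1/1/0, 1/1/1/2, 2/0/0/0, 2/0/0/2, 2/0/1/0, 2/0/1/2, 2/1/1/0, 2/1/1/2}
[TSO] allowed = {1/0/0/0, 1/0/0/2, 1/0/1/0, 1/0/1/2, 1/1/1/0, 1/1/1/2, 2/0/0/0, 2/0/0/2, 2/0/1/0, 2/0/1/2, 2/1/1/0, 2/1/1/2}
[PSO] allowed = {1/0/0/0, 1/0/0/2, 1/0/1/0, 1/0/1/2, 1/1/1/0, 1/1/1/2, 2/0/0/0, 2/0/0/2, 2/0/1/0, 2/0/1/2, 2/1/1/0, 2/1/1/2}
target 1/0/0/0 ∈ {SC,TSO,PSO}

SC:yes TSO:yes PSO:yes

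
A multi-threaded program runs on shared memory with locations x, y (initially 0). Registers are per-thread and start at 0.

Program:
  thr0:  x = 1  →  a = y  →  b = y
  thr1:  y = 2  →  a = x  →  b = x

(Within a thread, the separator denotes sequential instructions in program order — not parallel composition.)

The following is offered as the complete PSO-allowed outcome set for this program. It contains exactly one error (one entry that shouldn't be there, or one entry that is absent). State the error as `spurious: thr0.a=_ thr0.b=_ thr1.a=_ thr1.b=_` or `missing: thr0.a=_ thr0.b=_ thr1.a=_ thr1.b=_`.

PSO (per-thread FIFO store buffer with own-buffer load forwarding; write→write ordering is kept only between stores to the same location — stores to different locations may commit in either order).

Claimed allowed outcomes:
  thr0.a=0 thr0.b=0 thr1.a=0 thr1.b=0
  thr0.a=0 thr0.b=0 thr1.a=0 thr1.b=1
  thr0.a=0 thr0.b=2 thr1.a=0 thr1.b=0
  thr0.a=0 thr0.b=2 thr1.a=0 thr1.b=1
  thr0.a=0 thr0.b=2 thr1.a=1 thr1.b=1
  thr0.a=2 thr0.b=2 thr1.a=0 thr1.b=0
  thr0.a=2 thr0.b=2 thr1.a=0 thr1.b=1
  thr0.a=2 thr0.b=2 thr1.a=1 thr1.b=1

missing: thr0.a=0 thr0.b=0 thr1.a=1 thr1.b=1

outcome vector order: (thr0.a,thr0.b,thr1.a,thr1.b)
PSO: 9 outcomes — {<0 0 0 0>; <0 0 0 1>; <0 0 1 1>; <0 2 0 0>; <0 2 0 1>; <0 2 1 1>; <2 2 0 0>; <2 2 0 1>; <2 2 1 1>}
PSO∖claimed = {<0 0 1 1>}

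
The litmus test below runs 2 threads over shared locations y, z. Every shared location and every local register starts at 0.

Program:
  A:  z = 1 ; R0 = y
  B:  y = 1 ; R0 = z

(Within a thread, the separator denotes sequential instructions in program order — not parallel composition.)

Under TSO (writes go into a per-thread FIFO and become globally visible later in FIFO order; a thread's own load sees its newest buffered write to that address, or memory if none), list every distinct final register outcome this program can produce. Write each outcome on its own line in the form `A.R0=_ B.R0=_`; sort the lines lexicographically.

outcome vector order: (A.R0,B.R0)
|TSO outcomes| = 4

A.R0=0 B.R0=0
A.R0=0 B.R0=1
A.R0=1 B.R0=0
A.R0=1 B.R0=1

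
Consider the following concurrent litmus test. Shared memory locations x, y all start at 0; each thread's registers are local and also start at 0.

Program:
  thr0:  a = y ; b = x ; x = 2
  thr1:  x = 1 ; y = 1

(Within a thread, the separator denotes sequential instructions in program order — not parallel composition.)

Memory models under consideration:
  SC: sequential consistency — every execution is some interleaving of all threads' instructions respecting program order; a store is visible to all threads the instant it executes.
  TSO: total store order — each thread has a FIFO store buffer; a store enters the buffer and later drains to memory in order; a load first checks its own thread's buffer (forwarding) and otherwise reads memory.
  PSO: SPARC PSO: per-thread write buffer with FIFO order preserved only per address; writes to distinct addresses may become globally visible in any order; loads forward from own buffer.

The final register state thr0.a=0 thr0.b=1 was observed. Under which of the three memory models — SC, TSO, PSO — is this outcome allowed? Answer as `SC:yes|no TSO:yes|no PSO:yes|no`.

outcome vector order: (thr0.a,thr0.b)
SC: 3 outcomes — {<0 0>; <0 1>; <1 1>}
TSO: 3 outcomes — {<0 0>; <0 1>; <1 1>}
PSO: 4 outcomes — {<0 0>; <0 1>; <1 0>; <1 1>}
target <0 1> ∈ {SC,TSO,PSO}

SC:yes TSO:yes PSO:yes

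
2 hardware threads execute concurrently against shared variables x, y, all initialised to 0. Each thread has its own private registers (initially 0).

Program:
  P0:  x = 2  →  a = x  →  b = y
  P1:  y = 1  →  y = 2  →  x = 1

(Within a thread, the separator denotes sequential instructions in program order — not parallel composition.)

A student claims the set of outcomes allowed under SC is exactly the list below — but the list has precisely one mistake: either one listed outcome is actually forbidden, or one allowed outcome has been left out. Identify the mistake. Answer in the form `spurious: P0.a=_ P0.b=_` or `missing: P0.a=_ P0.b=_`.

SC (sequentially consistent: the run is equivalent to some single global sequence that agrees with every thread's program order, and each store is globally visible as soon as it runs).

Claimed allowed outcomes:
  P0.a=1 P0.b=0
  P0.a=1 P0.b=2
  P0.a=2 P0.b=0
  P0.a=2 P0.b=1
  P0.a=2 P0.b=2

spurious: P0.a=1 P0.b=0

outcome vector order: (P0.a,P0.b)
[SC] allowed = {<1 2>, <2 0>, <2 1>, <2 2>}
claimed∖SC = {<1 0>}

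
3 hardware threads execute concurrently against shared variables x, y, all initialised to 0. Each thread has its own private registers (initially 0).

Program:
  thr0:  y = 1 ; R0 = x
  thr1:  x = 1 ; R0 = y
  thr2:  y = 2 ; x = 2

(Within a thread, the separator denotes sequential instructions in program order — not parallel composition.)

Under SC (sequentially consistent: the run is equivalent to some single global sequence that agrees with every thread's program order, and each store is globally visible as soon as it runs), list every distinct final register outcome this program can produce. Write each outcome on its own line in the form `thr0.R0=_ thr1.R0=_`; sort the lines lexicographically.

outcome vector order: (thr0.R0,thr1.R0)
|SC outcomes| = 8

thr0.R0=0 thr1.R0=1
thr0.R0=0 thr1.R0=2
thr0.R0=1 thr1.R0=0
thr0.R0=1 thr1.R0=1
thr0.R0=1 thr1.R0=2
thr0.R0=2 thr1.R0=0
thr0.R0=2 thr1.R0=1
thr0.R0=2 thr1.R0=2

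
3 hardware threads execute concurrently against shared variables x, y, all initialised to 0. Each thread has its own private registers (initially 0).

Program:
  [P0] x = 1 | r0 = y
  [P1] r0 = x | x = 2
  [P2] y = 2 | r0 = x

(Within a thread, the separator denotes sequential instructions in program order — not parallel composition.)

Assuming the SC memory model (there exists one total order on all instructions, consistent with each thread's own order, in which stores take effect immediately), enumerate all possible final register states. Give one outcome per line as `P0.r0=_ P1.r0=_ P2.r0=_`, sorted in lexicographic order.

outcome vector order: (P0.r0,P1.r0,P2.r0)
|SC outcomes| = 10

P0.r0=0 P1.r0=0 P2.r0=1
P0.r0=0 P1.r0=0 P2.r0=2
P0.r0=0 P1.r0=1 P2.r0=1
P0.r0=0 P1.r0=1 P2.r0=2
P0.r0=2 P1.r0=0 P2.r0=0
P0.r0=2 P1.r0=0 P2.r0=1
P0.r0=2 P1.r0=0 P2.r0=2
P0.r0=2 P1.r0=1 P2.r0=0
P0.r0=2 P1.r0=1 P2.r0=1
P0.r0=2 P1.r0=1 P2.r0=2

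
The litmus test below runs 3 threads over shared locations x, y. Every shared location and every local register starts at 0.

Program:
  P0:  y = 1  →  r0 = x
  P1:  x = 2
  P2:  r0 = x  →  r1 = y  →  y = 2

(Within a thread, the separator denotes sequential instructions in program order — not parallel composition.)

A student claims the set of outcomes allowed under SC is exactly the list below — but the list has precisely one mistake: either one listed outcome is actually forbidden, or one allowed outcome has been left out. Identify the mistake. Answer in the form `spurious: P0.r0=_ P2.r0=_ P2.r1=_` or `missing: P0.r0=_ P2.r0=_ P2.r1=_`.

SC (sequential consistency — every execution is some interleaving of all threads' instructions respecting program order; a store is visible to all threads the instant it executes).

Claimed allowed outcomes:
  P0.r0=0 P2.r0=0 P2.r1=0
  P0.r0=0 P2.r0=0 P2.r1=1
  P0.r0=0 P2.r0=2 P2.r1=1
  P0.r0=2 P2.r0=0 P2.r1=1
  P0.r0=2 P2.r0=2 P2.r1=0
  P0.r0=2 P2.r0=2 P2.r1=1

outcome vector order: (P0.r0,P2.r0,P2.r1)
under SC → 000, 001, 021, 200, 201, 220, 221
SC∖claimed = {200}

missing: P0.r0=2 P2.r0=0 P2.r1=0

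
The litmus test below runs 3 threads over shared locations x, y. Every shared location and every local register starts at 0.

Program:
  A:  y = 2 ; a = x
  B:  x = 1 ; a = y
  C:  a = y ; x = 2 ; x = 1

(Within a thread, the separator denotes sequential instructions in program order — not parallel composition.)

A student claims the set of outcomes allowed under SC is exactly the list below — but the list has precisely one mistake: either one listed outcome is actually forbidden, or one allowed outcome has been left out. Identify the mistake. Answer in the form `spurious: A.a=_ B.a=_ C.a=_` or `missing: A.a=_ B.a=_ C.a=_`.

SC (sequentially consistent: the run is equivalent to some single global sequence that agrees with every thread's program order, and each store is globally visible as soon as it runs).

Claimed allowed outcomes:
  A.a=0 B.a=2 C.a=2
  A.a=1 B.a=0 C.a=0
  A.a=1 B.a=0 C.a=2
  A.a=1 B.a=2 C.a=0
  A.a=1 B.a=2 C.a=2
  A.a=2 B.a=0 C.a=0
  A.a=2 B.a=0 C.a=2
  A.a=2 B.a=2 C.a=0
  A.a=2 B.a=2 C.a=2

missing: A.a=0 B.a=2 C.a=0

outcome vector order: (A.a,B.a,C.a)
under SC → 0/2/0; 0/2/2; 1/0/0; 1/0/2; 1/2/0; 1/2/2; 2/0/0; 2/0/2; 2/2/0; 2/2/2
SC∖claimed = {0/2/0}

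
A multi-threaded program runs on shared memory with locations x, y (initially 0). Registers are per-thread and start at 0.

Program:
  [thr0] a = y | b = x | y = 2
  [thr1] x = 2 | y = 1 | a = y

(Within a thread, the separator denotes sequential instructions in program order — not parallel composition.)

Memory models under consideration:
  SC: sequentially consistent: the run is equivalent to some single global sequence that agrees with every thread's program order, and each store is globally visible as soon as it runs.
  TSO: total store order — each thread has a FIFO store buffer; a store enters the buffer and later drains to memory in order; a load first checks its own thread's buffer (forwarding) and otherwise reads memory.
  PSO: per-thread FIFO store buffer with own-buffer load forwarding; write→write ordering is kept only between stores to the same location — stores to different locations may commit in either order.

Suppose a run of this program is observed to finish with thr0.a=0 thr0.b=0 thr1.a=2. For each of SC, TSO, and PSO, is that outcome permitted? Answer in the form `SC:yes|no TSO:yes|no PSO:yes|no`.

SC:yes TSO:yes PSO:yes

outcome vector order: (thr0.a,thr0.b,thr1.a)
SC: 6 outcomes — {001, 002, 021, 022, 121, 122}
TSO: 6 outcomes — {001, 002, 021, 022, 121, 122}
PSO: 8 outcomes — {001, 002, 021, 022, 101, 102, 121, 122}
target 002 ∈ {SC,TSO,PSO}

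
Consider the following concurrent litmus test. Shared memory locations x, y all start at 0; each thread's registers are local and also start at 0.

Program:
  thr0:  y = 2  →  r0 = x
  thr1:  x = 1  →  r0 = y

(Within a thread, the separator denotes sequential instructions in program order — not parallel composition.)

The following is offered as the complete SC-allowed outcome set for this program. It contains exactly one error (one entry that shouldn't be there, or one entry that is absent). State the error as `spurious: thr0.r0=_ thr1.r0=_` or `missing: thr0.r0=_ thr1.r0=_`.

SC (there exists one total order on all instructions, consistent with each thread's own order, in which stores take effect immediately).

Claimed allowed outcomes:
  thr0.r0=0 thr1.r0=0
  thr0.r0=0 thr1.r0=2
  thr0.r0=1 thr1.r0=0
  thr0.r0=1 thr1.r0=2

spurious: thr0.r0=0 thr1.r0=0

outcome vector order: (thr0.r0,thr1.r0)
[SC] allowed = {02; 10; 12}
claimed∖SC = {00}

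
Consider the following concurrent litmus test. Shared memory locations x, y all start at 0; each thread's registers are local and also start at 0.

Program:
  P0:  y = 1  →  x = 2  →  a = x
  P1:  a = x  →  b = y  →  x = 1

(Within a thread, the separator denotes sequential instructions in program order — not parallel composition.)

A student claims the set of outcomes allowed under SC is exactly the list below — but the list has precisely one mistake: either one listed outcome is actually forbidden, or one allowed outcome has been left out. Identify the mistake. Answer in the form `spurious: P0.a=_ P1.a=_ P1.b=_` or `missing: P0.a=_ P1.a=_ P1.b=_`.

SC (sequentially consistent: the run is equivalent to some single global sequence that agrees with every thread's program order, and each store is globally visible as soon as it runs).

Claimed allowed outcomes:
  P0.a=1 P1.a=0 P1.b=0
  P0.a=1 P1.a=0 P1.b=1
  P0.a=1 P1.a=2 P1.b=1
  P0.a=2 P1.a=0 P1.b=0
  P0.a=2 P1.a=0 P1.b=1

outcome vector order: (P0.a,P1.a,P1.b)
[SC] allowed = {(1,0,0), (1,0,1), (1,2,1), (2,0,0), (2,0,1), (2,2,1)}
SC∖claimed = {(2,2,1)}

missing: P0.a=2 P1.a=2 P1.b=1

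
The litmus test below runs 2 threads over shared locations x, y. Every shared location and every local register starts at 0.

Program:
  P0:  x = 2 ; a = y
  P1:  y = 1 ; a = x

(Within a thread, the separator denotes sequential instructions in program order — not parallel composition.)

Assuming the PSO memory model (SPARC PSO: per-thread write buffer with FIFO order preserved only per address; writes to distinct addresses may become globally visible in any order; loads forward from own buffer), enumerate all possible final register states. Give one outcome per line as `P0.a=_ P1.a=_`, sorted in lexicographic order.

P0.a=0 P1.a=0
P0.a=0 P1.a=2
P0.a=1 P1.a=0
P0.a=1 P1.a=2

outcome vector order: (P0.a,P1.a)
|PSO outcomes| = 4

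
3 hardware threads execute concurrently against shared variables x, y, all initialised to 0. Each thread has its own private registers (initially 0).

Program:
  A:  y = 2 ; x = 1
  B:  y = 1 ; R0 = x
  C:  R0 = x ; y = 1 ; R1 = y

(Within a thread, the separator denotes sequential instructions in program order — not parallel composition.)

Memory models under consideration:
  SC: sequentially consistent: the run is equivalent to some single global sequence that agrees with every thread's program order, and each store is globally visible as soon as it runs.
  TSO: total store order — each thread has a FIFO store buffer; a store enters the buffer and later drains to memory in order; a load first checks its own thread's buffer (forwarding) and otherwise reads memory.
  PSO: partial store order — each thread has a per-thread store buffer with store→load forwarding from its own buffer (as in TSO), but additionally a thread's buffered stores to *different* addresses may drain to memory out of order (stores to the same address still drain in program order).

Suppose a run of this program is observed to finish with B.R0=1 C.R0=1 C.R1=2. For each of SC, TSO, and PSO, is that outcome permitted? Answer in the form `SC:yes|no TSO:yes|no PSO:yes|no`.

outcome vector order: (B.R0,C.R0,C.R1)
SC (6): (0,0,1), (0,0,2), (0,1,1), (1,0,1), (1,0,2), (1,1,1)
TSO (6): (0,0,1), (0,0,2), (0,1,1), (1,0,1), (1,0,2), (1,1,1)
PSO (8): (0,0,1), (0,0,2), (0,1,1), (0,1,2), (1,0,1), (1,0,2), (1,1,1), (1,1,2)
target (1,1,2) ∈ {PSO}

SC:no TSO:no PSO:yes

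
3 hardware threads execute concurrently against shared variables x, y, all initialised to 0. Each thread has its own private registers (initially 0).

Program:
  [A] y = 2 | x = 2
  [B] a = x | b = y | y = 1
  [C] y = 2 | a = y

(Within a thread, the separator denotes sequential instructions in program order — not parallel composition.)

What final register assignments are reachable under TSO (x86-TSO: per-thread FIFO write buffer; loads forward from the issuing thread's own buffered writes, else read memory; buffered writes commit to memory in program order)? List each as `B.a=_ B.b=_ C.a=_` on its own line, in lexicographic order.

B.a=0 B.b=0 C.a=1
B.a=0 B.b=0 C.a=2
B.a=0 B.b=2 C.a=1
B.a=0 B.b=2 C.a=2
B.a=2 B.b=2 C.a=1
B.a=2 B.b=2 C.a=2

outcome vector order: (B.a,B.b,C.a)
|TSO outcomes| = 6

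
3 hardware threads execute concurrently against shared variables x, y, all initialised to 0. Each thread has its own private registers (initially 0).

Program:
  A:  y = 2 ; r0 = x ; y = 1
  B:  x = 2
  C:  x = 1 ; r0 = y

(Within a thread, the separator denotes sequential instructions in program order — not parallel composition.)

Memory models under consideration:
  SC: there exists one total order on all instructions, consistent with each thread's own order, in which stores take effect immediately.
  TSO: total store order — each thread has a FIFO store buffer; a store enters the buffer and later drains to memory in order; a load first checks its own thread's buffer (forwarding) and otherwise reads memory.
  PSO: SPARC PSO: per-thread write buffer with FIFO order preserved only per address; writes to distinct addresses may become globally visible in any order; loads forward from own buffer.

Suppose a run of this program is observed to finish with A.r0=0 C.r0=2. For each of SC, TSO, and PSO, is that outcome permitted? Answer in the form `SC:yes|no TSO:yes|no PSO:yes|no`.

SC:yes TSO:yes PSO:yes

outcome vector order: (A.r0,C.r0)
[SC] allowed = {<0 1>; <0 2>; <1 0>; <1 1>; <1 2>; <2 0>; <2 1>; <2 2>}
[TSO] allowed = {<0 0>; <0 1>; <0 2>; <1 0>; <1 1>; <1 2>; <2 0>; <2 1>; <2 2>}
[PSO] allowed = {<0 0>; <0 1>; <0 2>; <1 0>; <1 1>; <1 2>; <2 0>; <2 1>; <2 2>}
target <0 2> ∈ {SC,TSO,PSO}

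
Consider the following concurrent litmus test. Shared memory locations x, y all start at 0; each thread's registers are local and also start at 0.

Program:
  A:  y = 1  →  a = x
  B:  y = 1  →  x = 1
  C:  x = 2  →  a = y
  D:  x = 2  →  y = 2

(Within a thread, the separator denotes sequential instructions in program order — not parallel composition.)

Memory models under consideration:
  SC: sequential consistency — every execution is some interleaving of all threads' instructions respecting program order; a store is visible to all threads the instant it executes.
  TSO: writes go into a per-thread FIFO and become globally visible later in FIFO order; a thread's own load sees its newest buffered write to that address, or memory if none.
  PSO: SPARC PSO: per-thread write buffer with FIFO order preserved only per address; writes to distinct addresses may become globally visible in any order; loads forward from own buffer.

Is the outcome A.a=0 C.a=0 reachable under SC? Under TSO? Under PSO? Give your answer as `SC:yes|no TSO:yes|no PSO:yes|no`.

SC:no TSO:yes PSO:yes

outcome vector order: (A.a,C.a)
under SC → (0,1) (0,2) (1,0) (1,1) (1,2) (2,0) (2,1) (2,2)
under TSO → (0,0) (0,1) (0,2) (1,0) (1,1) (1,2) (2,0) (2,1) (2,2)
under PSO → (0,0) (0,1) (0,2) (1,0) (1,1) (1,2) (2,0) (2,1) (2,2)
target (0,0) ∈ {TSO,PSO}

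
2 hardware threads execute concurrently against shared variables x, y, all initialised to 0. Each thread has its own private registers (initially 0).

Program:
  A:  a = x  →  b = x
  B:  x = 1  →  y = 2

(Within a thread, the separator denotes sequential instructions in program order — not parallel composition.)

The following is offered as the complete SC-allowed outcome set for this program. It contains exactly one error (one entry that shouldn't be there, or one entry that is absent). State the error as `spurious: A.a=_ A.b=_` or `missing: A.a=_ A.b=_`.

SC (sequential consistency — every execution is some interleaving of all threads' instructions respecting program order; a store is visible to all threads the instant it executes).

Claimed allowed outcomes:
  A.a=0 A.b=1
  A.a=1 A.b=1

outcome vector order: (A.a,A.b)
[SC] allowed = {00, 01, 11}
SC∖claimed = {00}

missing: A.a=0 A.b=0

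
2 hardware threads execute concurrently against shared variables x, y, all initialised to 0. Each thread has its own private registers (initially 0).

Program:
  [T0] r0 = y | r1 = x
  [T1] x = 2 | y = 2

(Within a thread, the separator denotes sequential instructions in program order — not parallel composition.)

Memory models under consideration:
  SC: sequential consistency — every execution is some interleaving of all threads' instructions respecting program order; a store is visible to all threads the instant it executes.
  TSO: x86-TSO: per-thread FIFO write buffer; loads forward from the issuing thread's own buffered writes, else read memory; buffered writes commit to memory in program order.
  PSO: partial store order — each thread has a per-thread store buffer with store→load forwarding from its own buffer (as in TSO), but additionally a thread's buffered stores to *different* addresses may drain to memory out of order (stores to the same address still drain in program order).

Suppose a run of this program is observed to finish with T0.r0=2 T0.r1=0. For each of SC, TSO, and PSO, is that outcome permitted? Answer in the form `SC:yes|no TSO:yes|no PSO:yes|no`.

SC:no TSO:no PSO:yes

outcome vector order: (T0.r0,T0.r1)
[SC] allowed = {00 02 22}
[TSO] allowed = {00 02 22}
[PSO] allowed = {00 02 20 22}
target 20 ∈ {PSO}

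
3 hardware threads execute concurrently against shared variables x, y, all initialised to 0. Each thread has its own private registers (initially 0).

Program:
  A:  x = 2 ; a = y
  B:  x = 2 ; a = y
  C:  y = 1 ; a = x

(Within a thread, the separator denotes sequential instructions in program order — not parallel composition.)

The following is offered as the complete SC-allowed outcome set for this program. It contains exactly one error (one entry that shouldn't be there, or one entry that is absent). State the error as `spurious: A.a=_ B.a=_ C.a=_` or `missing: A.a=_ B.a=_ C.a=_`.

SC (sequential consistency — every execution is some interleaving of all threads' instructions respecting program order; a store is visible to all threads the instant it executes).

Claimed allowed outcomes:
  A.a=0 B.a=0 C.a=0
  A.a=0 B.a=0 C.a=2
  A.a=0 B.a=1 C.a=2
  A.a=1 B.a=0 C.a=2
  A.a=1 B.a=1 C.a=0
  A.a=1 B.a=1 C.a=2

spurious: A.a=0 B.a=0 C.a=0

outcome vector order: (A.a,B.a,C.a)
[SC] allowed = {(0,0,2), (0,1,2), (1,0,2), (1,1,0), (1,1,2)}
claimed∖SC = {(0,0,0)}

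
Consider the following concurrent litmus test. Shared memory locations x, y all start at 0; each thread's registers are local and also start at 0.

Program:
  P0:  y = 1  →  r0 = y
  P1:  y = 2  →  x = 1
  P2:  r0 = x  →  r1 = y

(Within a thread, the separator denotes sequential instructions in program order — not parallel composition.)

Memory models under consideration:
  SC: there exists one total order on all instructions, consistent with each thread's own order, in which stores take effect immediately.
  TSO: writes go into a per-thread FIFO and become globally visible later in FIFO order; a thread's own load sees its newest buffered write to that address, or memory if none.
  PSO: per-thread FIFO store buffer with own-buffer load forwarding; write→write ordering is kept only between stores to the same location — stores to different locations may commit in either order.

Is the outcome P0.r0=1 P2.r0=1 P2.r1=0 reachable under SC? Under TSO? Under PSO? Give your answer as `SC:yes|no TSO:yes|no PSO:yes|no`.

outcome vector order: (P0.r0,P2.r0,P2.r1)
SC (9): (1,0,0) (1,0,1) (1,0,2) (1,1,1) (1,1,2) (2,0,0) (2,0,1) (2,0,2) (2,1,2)
TSO (9): (1,0,0) (1,0,1) (1,0,2) (1,1,1) (1,1,2) (2,0,0) (2,0,1) (2,0,2) (2,1,2)
PSO (12): (1,0,0) (1,0,1) (1,0,2) (1,1,0) (1,1,1) (1,1,2) (2,0,0) (2,0,1) (2,0,2) (2,1,0) (2,1,1) (2,1,2)
target (1,1,0) ∈ {PSO}

SC:no TSO:no PSO:yes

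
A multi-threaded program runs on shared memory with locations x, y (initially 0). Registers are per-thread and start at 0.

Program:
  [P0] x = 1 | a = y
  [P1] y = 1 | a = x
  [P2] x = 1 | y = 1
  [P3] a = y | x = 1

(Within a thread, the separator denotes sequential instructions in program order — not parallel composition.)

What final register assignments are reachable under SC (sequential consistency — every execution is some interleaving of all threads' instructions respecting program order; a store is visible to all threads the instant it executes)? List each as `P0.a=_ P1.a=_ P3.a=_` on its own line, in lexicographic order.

P0.a=0 P1.a=1 P3.a=0
P0.a=0 P1.a=1 P3.a=1
P0.a=1 P1.a=0 P3.a=0
P0.a=1 P1.a=0 P3.a=1
P0.a=1 P1.a=1 P3.a=0
P0.a=1 P1.a=1 P3.a=1

outcome vector order: (P0.a,P1.a,P3.a)
|SC outcomes| = 6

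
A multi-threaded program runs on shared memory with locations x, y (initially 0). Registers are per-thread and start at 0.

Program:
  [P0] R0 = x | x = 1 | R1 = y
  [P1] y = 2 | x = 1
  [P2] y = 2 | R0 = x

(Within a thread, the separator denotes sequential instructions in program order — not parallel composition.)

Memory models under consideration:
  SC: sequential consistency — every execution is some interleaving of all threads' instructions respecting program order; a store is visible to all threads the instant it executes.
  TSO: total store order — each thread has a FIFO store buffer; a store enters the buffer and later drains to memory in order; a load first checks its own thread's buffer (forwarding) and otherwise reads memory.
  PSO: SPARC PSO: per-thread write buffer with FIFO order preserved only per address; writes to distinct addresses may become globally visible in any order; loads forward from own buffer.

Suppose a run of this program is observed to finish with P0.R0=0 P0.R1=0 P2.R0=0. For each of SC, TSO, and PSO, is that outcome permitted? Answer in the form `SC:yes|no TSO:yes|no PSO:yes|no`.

outcome vector order: (P0.R0,P0.R1,P2.R0)
SC: 5 outcomes — {001; 020; 021; 120; 121}
TSO: 6 outcomes — {000; 001; 020; 021; 120; 121}
PSO: 8 outcomes — {000; 001; 020; 021; 100; 101; 120; 121}
target 000 ∈ {TSO,PSO}

SC:no TSO:yes PSO:yes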